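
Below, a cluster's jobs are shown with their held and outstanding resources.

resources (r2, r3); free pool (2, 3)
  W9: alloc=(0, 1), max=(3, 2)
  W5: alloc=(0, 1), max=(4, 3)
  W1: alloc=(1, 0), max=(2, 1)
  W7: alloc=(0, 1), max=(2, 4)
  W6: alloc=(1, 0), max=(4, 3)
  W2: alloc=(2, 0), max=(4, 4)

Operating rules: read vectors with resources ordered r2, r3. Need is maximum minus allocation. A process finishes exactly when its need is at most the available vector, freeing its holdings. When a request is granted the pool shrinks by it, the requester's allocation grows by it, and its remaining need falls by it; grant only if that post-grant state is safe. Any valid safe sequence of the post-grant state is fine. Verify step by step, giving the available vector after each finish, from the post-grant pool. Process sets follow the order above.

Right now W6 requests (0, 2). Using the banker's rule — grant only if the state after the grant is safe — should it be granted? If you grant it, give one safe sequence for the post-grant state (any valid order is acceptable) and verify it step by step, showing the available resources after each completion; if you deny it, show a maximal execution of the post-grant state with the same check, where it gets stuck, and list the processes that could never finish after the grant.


GRANT: granting preserves safety; a valid post-grant sequence is W1, W9, W6, W7, W2, W5.
Key observation: even at the reduced pool (2, 1), W1 fits immediately, so safety survives the grant.
Check on the post-grant state, step by step:
  pool = (2, 1)
  run W1 (needs (1, 1), free (2, 1)); after release of (1, 0) the pool is (3, 1)
  run W9 (needs (3, 1), free (3, 1)); after release of (0, 1) the pool is (3, 2)
  run W6 (needs (3, 1), free (3, 2)); after release of (1, 2) the pool is (4, 4)
  run W7 (needs (2, 3), free (4, 4)); after release of (0, 1) the pool is (4, 5)
  run W2 (needs (2, 4), free (4, 5)); after release of (2, 0) the pool is (6, 5)
  run W5 (needs (4, 2), free (6, 5)); after release of (0, 1) the pool is (6, 6)


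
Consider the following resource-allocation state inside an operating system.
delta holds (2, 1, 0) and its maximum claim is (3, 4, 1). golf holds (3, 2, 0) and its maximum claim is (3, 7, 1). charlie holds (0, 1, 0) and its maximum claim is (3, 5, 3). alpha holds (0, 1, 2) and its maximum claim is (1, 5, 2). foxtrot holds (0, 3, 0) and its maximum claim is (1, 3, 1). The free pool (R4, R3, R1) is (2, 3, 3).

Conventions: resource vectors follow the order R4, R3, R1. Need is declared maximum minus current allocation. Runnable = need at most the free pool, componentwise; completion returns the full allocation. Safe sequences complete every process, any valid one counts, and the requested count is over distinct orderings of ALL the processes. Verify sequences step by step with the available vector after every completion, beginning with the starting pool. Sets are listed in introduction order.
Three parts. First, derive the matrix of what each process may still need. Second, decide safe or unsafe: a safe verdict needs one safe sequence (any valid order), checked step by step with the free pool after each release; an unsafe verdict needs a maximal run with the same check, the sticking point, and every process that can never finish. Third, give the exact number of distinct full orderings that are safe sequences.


(1) Remaining need (order R4, R3, R1):
  delta: (1, 3, 1)
  golf: (0, 5, 1)
  charlie: (3, 4, 3)
  alpha: (1, 4, 0)
  foxtrot: (1, 0, 1)
(2) The state is SAFE; one workable sequence: foxtrot, delta, charlie, alpha, golf.
Key observation: at charlie the run first touches a limit — (3, 4, 3) against (4, 7, 3), exact on a resource it actually requests.
Check, step by step:
  pool = (2, 3, 3)
  foxtrot needs (1, 0, 1) <= (2, 3, 3) -> finishes; pool += (0, 3, 0) = (2, 6, 3)
  delta needs (1, 3, 1) <= (2, 6, 3) -> finishes; pool += (2, 1, 0) = (4, 7, 3)
  charlie needs (3, 4, 3) <= (4, 7, 3) -> finishes; pool += (0, 1, 0) = (4, 8, 3)
  alpha needs (1, 4, 0) <= (4, 8, 3) -> finishes; pool += (0, 1, 2) = (4, 9, 5)
  golf needs (0, 5, 1) <= (4, 9, 5) -> finishes; pool += (3, 2, 0) = (7, 11, 5)
(3) The exact count: 34 of the possible complete orderings are safe sequences.


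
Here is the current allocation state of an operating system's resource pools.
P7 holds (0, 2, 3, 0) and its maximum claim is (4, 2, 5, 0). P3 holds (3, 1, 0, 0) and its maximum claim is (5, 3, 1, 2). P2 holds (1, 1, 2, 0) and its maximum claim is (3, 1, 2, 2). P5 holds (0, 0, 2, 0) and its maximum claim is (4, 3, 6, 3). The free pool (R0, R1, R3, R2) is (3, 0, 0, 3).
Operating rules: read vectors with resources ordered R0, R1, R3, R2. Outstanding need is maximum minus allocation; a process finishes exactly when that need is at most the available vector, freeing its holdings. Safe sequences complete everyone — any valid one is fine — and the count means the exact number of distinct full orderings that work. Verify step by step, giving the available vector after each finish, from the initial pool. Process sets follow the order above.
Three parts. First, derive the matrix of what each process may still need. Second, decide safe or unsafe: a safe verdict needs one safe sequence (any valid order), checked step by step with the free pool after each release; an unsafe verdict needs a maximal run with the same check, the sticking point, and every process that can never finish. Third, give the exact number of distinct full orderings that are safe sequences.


(1) Outstanding need per process (order R0, R1, R3, R2):
  P7: (4, 0, 2, 0)
  P3: (2, 2, 1, 2)
  P2: (2, 0, 0, 2)
  P5: (4, 3, 4, 3)
(2) SAFE — a valid safe sequence is P2, P7, P3, P5.
Key observation: the order's first zero-slack moment is P7 ((4, 0, 2, 0) needed, (4, 1, 2, 3) free — a requested resource with nothing to spare).
Walking it through:
  pool = (3, 0, 0, 3)
  run P2 (needs (2, 0, 0, 2), free (3, 0, 0, 3)); after release of (1, 1, 2, 0) the pool is (4, 1, 2, 3)
  run P7 (needs (4, 0, 2, 0), free (4, 1, 2, 3)); after release of (0, 2, 3, 0) the pool is (4, 3, 5, 3)
  run P3 (needs (2, 2, 1, 2), free (4, 3, 5, 3)); after release of (3, 1, 0, 0) the pool is (7, 4, 5, 3)
  run P5 (needs (4, 3, 4, 3), free (7, 4, 5, 3)); after release of (0, 0, 2, 0) the pool is (7, 4, 7, 3)
(3) The exact count: 2 of the possible complete orderings are safe sequences.


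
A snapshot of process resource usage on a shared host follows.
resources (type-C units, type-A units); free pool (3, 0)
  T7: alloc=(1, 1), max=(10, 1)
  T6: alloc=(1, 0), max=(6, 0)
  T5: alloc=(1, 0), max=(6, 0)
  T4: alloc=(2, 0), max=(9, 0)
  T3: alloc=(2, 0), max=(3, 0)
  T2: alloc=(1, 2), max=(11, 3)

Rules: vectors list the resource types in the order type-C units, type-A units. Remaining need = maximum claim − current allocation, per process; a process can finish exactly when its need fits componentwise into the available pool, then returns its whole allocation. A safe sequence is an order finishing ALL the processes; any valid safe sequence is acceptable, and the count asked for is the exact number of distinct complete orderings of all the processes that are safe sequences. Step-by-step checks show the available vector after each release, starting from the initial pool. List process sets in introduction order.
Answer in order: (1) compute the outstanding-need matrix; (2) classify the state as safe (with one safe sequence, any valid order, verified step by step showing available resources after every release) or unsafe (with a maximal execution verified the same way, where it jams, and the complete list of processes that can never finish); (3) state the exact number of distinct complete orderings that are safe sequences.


(1) Remaining need (order type-C units, type-A units):
  T7: (9, 0)
  T6: (5, 0)
  T5: (5, 0)
  T4: (7, 0)
  T3: (1, 0)
  T2: (10, 1)
(2) SAFE, for example via the order T3, T6, T5, T4, T7, T2.
Key observation: T6 is the earliest step where a requested resource binds exactly: need (5, 0), pool (5, 0) at its turn.
Walking it through:
  pool = (3, 0)
  T3 needs (1, 0) <= (3, 0) -> finishes; pool += (2, 0) = (5, 0)
  T6 needs (5, 0) <= (5, 0) -> finishes; pool += (1, 0) = (6, 0)
  T5 needs (5, 0) <= (6, 0) -> finishes; pool += (1, 0) = (7, 0)
  T4 needs (7, 0) <= (7, 0) -> finishes; pool += (2, 0) = (9, 0)
  T7 needs (9, 0) <= (9, 0) -> finishes; pool += (1, 1) = (10, 1)
  T2 needs (10, 1) <= (10, 1) -> finishes; pool += (1, 2) = (11, 3)
(3) Precisely 2 of the possible complete orderings are safe sequences.


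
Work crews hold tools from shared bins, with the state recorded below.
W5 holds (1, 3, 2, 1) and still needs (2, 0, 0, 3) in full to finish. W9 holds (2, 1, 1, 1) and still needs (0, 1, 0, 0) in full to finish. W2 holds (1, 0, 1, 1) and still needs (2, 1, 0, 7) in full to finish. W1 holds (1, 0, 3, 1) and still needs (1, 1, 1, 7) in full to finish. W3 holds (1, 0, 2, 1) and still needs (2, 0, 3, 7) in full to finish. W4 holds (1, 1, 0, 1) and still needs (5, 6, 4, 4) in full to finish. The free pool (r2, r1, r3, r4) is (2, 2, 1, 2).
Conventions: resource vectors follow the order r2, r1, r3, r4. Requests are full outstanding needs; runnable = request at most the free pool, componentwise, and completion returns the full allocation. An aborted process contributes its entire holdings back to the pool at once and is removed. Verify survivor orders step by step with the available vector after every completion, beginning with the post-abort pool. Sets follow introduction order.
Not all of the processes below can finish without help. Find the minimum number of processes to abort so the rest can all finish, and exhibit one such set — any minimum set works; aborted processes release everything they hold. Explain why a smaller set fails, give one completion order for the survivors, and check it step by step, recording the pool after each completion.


Minimum abort set: W1 and W3.
Key observation: W2 could never have finished before the abort; with (2, 0, 5, 2) returned by W1 and W3, it fits at step 4.
Minimality, checking each single-abort alternative: W5 alone leaves W2 blocked (short on r4); W9 alone leaves W2 blocked (short on r4); W2 alone leaves W1 blocked (short on r4); W1 alone leaves W2 blocked (short on r4); W3 alone leaves W2 blocked (short on r4); W4 alone leaves W2 blocked (short on r4).
One survivor order: W9, W5, W4, W2. Verifying each step (post-abort pool first):
  pool = (4, 2, 6, 4)
  W9: need (0, 1, 0, 0) fits (4, 2, 6, 4); releases (2, 1, 1, 1), pool now (6, 3, 7, 5)
  W5: need (2, 0, 0, 3) fits (6, 3, 7, 5); releases (1, 3, 2, 1), pool now (7, 6, 9, 6)
  W4: need (5, 6, 4, 4) fits (7, 6, 9, 6); releases (1, 1, 0, 1), pool now (8, 7, 9, 7)
  W2: need (2, 1, 0, 7) fits (8, 7, 9, 7); releases (1, 0, 1, 1), pool now (9, 7, 10, 8)


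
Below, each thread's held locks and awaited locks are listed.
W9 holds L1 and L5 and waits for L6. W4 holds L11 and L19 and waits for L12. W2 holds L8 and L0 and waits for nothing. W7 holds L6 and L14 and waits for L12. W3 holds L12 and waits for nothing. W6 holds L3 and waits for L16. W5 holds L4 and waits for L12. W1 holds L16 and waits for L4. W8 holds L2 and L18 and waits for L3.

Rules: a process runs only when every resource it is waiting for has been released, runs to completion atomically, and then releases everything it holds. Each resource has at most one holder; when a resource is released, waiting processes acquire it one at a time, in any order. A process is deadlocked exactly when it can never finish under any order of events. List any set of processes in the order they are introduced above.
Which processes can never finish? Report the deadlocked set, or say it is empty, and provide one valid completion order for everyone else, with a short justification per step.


Nothing here is deadlocked.
Key observation: no waiting chain loops back on itself — every chain ends at a process that waits on nothing, so everyone eventually runs.
One completion order for the rest: W3, W5, W4, W1, W6, W7, W9, W2, W8.
Walking it through:
  run W3 (it waits on nothing); releases L12
  W5: everything it awaited (L12) is free; runs, freeing L4
  W4: everything it awaited (L12) is free; runs, freeing L11 and L19
  W1: everything it awaited (L4) is free; runs, freeing L16
  W6: everything it awaited (L16) is free; runs, freeing L3
  W7: everything it awaited (L12) is free; runs, freeing L6 and L14
  W9: everything it awaited (L6) is free; runs, freeing L1 and L5
  run W2 (it waits on nothing); releases L8 and L0
  W8: everything it awaited (L3) is free; runs, freeing L2 and L18


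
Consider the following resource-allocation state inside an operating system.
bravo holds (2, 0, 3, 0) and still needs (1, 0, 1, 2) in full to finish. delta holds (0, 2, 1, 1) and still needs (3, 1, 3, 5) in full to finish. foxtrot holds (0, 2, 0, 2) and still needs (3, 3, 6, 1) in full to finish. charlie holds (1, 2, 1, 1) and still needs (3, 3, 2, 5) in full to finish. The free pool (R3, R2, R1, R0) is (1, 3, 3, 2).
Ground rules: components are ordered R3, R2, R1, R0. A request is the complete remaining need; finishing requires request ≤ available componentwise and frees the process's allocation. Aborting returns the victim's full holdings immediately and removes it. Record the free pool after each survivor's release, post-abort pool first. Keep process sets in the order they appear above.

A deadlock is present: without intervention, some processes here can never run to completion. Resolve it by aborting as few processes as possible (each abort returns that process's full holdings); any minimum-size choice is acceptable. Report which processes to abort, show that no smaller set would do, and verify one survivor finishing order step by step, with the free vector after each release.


Minimum abort set: charlie.
Key observation: the deadlocked delta becomes finishable only because charlie released (1, 2, 1, 1); it completes at step 3 below.
Why nothing smaller works: aborting no one leaves the state deadlocked as given.
Survivors finish in the order: bravo, foxtrot, delta. Walking it through (pool after the aborts first):
  pool = (2, 5, 4, 3)
  bravo needs (1, 0, 1, 2) <= (2, 5, 4, 3) -> finishes; pool += (2, 0, 3, 0) = (4, 5, 7, 3)
  foxtrot needs (3, 3, 6, 1) <= (4, 5, 7, 3) -> finishes; pool += (0, 2, 0, 2) = (4, 7, 7, 5)
  delta needs (3, 1, 3, 5) <= (4, 7, 7, 5) -> finishes; pool += (0, 2, 1, 1) = (4, 9, 8, 6)


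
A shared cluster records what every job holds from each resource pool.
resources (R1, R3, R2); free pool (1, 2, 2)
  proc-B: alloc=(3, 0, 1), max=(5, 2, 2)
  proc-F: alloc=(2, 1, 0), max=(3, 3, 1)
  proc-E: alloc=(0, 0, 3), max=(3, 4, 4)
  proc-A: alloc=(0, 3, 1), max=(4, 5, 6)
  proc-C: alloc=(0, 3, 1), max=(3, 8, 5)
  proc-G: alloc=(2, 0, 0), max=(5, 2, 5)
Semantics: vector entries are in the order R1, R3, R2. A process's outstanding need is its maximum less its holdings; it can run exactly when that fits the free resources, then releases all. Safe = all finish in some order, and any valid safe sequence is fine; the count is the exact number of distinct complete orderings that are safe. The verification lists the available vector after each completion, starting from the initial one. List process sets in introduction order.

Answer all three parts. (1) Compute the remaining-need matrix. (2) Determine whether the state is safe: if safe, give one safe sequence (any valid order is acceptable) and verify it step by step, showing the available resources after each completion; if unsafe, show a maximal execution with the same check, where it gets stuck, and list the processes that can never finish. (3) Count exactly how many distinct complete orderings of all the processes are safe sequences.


(1) Need matrix, components ordered R1, R3, R2:
  proc-B: (2, 2, 1)
  proc-F: (1, 2, 1)
  proc-E: (3, 4, 1)
  proc-A: (4, 2, 5)
  proc-C: (3, 5, 4)
  proc-G: (3, 2, 5)
(2) The state is UNSAFE.
Key observation: after proc-F, proc-B the pool peaks at (6, 3, 3), and each blocked process is short somewhere: proc-E on R3; proc-A on R2; proc-C on R3, R2; proc-G on R2.
Going as far as possible: proc-F, proc-B; after that, nothing fits. Check, step by step:
  pool = (1, 2, 2)
  run proc-F (needs (1, 2, 1), free (1, 2, 2)); after release of (2, 1, 0) the pool is (3, 3, 2)
  run proc-B (needs (2, 2, 1), free (3, 3, 2)); after release of (3, 0, 1) the pool is (6, 3, 3)
  blocked: proc-E wants (3, 4, 1), pool (6, 3, 3) — not enough R3
  blocked: proc-A wants (4, 2, 5), pool (6, 3, 3) — not enough R2
  blocked: proc-C wants (3, 5, 4), pool (6, 3, 3) — not enough R3 and R2
  blocked: proc-G wants (3, 2, 5), pool (6, 3, 3) — not enough R2
Permanently blocked: proc-E, proc-A, proc-C and proc-G.
(3) Exactly 0 of the possible complete orderings are safe sequences.


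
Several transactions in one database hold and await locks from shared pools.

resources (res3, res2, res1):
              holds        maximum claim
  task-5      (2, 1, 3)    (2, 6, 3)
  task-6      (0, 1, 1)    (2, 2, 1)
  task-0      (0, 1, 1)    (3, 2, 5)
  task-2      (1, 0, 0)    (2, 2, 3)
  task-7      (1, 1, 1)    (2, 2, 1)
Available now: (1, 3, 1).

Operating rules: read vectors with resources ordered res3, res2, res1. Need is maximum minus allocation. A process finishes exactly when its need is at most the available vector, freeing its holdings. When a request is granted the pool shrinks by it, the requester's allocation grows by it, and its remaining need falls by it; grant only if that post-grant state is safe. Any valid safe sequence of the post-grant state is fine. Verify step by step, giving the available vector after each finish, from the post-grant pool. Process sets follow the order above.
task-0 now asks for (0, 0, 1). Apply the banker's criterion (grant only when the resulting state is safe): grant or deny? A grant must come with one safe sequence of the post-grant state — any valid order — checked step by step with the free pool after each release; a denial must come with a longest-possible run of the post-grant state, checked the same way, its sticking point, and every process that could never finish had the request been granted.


GRANT: granting preserves safety; a valid post-grant sequence is task-7, task-6, task-5, task-0, task-2.
Key observation: even at the reduced pool (1, 3, 0), task-7 fits immediately, so safety survives the grant.
Verifying the post-grant state step by step:
  pool = (1, 3, 0)
  task-7: need (1, 1, 0) fits (1, 3, 0); releases (1, 1, 1), pool now (2, 4, 1)
  task-6: need (2, 1, 0) fits (2, 4, 1); releases (0, 1, 1), pool now (2, 5, 2)
  task-5: need (0, 5, 0) fits (2, 5, 2); releases (2, 1, 3), pool now (4, 6, 5)
  task-0: need (3, 1, 3) fits (4, 6, 5); releases (0, 1, 2), pool now (4, 7, 7)
  task-2: need (1, 2, 3) fits (4, 7, 7); releases (1, 0, 0), pool now (5, 7, 7)


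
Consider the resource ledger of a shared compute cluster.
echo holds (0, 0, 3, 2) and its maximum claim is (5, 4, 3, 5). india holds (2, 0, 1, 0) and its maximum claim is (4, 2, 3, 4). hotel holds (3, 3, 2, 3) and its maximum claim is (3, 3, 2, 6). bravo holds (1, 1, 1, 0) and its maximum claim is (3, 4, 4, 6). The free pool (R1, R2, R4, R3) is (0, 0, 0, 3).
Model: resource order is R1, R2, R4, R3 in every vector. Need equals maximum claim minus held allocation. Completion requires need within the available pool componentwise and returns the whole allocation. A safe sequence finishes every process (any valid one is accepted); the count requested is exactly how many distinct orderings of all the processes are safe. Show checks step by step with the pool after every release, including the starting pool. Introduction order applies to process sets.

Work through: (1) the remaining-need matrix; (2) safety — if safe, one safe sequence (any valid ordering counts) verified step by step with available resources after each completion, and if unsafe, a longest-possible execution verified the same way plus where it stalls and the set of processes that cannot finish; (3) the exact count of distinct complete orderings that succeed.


(1) Outstanding need per process (order R1, R2, R4, R3):
  echo: (5, 4, 0, 3)
  india: (2, 2, 2, 4)
  hotel: (0, 0, 0, 3)
  bravo: (2, 3, 3, 6)
(2) SAFE, for example via the order hotel, india, bravo, echo.
Key observation: at hotel the run first touches a limit — (0, 0, 0, 3) against (0, 0, 0, 3), exact on a resource it actually requests.
Verifying each step:
  pool = (0, 0, 0, 3)
  hotel needs (0, 0, 0, 3) <= (0, 0, 0, 3) -> finishes; pool += (3, 3, 2, 3) = (3, 3, 2, 6)
  india needs (2, 2, 2, 4) <= (3, 3, 2, 6) -> finishes; pool += (2, 0, 1, 0) = (5, 3, 3, 6)
  bravo needs (2, 3, 3, 6) <= (5, 3, 3, 6) -> finishes; pool += (1, 1, 1, 0) = (6, 4, 4, 6)
  echo needs (5, 4, 0, 3) <= (6, 4, 4, 6) -> finishes; pool += (0, 0, 3, 2) = (6, 4, 7, 8)
(3) The exact count: 1 of the possible complete orderings is a safe sequence.


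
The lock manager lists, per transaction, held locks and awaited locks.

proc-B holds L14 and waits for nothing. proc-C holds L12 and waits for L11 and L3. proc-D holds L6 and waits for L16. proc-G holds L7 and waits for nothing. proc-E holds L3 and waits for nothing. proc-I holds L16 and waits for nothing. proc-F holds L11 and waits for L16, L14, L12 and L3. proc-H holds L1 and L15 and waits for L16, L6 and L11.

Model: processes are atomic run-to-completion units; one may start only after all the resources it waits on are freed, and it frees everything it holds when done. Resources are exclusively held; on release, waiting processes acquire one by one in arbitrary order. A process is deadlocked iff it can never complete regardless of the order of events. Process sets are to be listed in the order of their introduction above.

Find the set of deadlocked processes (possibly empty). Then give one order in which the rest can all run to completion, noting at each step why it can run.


Deadlocked set: proc-C, proc-F and proc-H.
Key observation: along proc-C -> proc-F -> proc-C, each member waits on what the next one holds — a deadlock; proc-H waits into the deadlock from upstream.
One completion order for the rest: proc-E, proc-I, proc-G, proc-D, proc-B.
Verifying each step:
  run proc-E (it waits on nothing); releases L3
  run proc-I (it waits on nothing); releases L16
  run proc-G (it waits on nothing); releases L7
  proc-D waits on L16 — all released -> runs and releases L6
  run proc-B (it waits on nothing); releases L14


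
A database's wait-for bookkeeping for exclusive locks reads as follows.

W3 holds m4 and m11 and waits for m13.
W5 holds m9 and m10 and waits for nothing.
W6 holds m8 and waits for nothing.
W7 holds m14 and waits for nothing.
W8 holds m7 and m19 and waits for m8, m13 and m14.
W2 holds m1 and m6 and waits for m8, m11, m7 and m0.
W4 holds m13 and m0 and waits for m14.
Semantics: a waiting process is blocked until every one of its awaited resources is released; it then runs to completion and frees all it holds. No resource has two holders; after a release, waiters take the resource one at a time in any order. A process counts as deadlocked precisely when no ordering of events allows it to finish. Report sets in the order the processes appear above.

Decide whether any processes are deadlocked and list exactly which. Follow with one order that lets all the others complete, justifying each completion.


Nothing here is deadlocked.
Key observation: the wait graph is acyclic; completion cascades from the unblocked processes through everyone else.
The rest can finish in the order W7, W6, W4, W3, W5, W8, W2.
Check, step by step:
  W7: no waits; runs immediately, freeing m14
  W6: no waits; runs immediately, freeing m8
  W4: everything it awaited (m14) is free; runs, freeing m13 and m0
  W3: everything it awaited (m13) is free; runs, freeing m4 and m11
  W5: no waits; runs immediately, freeing m9 and m10
  W8: everything it awaited (m8, m13 and m14) is free; runs, freeing m7 and m19
  W2: everything it awaited (m8, m11, m7 and m0) is free; runs, freeing m1 and m6


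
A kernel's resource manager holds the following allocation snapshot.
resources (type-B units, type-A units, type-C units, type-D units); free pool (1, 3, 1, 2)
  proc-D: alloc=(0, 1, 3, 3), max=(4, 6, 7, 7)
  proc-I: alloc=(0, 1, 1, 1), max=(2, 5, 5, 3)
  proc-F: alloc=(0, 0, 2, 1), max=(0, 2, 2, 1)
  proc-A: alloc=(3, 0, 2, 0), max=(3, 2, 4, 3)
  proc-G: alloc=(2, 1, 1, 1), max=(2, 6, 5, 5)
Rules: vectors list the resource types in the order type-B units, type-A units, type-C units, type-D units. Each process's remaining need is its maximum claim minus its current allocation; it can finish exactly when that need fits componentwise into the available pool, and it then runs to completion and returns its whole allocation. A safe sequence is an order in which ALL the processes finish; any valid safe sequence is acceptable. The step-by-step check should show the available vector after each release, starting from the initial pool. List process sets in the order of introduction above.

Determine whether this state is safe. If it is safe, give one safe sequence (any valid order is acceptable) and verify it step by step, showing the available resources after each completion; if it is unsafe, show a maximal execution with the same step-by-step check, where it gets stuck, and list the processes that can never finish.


UNSAFE.
Key observation: the pool after proc-F, proc-A is (4, 3, 5, 3); every surviving request exceeds it in type-A units, so progress ends there.
A maximal execution: proc-F, proc-A — then nothing else fits. Check, step by step:
  pool = (1, 3, 1, 2)
  run proc-F (needs (0, 2, 0, 0), free (1, 3, 1, 2)); after release of (0, 0, 2, 1) the pool is (1, 3, 3, 3)
  run proc-A (needs (0, 2, 2, 3), free (1, 3, 3, 3)); after release of (3, 0, 2, 0) the pool is (4, 3, 5, 3)
  proc-D cannot run: need (4, 5, 4, 4) vs free (4, 3, 5, 3) (insufficient type-A units and type-D units)
  proc-I cannot run: need (2, 4, 4, 2) vs free (4, 3, 5, 3) (insufficient type-A units)
  proc-G cannot run: need (0, 5, 4, 4) vs free (4, 3, 5, 3) (insufficient type-A units and type-D units)
Permanently blocked: proc-D, proc-I and proc-G.


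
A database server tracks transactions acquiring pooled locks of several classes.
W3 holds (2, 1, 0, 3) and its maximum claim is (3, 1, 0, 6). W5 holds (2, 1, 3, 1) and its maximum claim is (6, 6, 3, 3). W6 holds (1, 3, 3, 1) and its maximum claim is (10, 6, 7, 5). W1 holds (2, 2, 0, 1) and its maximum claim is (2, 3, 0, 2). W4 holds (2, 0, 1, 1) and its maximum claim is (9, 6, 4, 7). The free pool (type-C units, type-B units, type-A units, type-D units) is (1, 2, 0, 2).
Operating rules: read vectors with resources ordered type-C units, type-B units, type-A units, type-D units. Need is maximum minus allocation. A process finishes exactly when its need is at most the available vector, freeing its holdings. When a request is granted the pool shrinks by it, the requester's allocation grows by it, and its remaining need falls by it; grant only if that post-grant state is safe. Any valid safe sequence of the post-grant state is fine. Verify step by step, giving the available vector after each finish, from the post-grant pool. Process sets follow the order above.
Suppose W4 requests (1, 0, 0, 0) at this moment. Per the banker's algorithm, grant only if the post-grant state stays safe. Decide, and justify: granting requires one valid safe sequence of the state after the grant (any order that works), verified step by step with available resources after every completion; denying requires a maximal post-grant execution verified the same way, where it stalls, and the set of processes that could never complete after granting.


GRANT: granting preserves safety; a valid post-grant sequence is W1, W3, W5, W4, W6.
Key observation: the grant leaves (0, 2, 0, 2) free — enough for W1, whose release restarts the cascade.
Check on the post-grant state, step by step:
  pool = (0, 2, 0, 2)
  W1 needs (0, 1, 0, 1) <= (0, 2, 0, 2) -> finishes; pool += (2, 2, 0, 1) = (2, 4, 0, 3)
  W3 needs (1, 0, 0, 3) <= (2, 4, 0, 3) -> finishes; pool += (2, 1, 0, 3) = (4, 5, 0, 6)
  W5 needs (4, 5, 0, 2) <= (4, 5, 0, 6) -> finishes; pool += (2, 1, 3, 1) = (6, 6, 3, 7)
  W4 needs (6, 6, 3, 6) <= (6, 6, 3, 7) -> finishes; pool += (3, 0, 1, 1) = (9, 6, 4, 8)
  W6 needs (9, 3, 4, 4) <= (9, 6, 4, 8) -> finishes; pool += (1, 3, 3, 1) = (10, 9, 7, 9)


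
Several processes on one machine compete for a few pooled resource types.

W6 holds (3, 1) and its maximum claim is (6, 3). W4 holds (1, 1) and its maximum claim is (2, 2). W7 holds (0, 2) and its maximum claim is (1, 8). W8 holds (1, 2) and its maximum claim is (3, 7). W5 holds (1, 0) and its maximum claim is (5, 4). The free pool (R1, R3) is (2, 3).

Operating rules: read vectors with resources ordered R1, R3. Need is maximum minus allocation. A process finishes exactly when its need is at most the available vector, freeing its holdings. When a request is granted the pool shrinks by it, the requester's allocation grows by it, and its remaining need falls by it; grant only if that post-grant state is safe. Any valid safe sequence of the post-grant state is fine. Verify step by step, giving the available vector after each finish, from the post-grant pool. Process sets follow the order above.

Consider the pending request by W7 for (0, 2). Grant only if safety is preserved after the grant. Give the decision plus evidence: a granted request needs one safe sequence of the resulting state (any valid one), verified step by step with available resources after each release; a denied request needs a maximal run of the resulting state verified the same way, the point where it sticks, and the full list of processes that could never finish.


DENY. Granting would leave the state unsafe.
Key observation: R3 is the bottleneck — with W4, W6 done the pool holds (6, 3), short of every remaining need.
On the post-grant state, W4, W6 is a maximal run — nothing extends it. Check, step by step:
  pool = (2, 1)
  W4 needs (1, 1) <= (2, 1) -> finishes; pool += (1, 1) = (3, 2)
  W6 needs (3, 2) <= (3, 2) -> finishes; pool += (3, 1) = (6, 3)
  W7 cannot run: need (1, 4) vs free (6, 3) (insufficient R3)
  W8 cannot run: need (2, 5) vs free (6, 3) (insufficient R3)
  W5 cannot run: need (4, 4) vs free (6, 3) (insufficient R3)
Processes that could never finish after the grant: W7, W8 and W5.


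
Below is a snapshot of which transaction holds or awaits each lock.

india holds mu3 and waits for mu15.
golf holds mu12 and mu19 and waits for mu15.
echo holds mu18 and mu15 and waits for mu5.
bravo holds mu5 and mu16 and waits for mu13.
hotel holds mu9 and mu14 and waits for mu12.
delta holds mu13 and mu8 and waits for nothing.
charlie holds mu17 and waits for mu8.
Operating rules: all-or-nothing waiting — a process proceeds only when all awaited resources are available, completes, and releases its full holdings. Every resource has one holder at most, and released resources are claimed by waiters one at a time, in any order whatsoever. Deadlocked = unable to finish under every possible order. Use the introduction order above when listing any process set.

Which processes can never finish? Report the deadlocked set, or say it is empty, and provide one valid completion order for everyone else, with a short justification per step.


No process is deadlocked.
Key observation: every chain of waits terminates; starting from the processes that wait on nothing, all the rest unlock in turn.
A valid finishing order for the others: delta, bravo, echo, india, golf, hotel, charlie.
Step-by-step check:
  delta waits on nothing -> runs at once and releases mu13 and mu8
  run bravo (all its waits — mu13 — are resolved); releases mu5 and mu16
  run echo (all its waits — mu5 — are resolved); releases mu18 and mu15
  run india (all its waits — mu15 — are resolved); releases mu3
  run golf (all its waits — mu15 — are resolved); releases mu12 and mu19
  run hotel (all its waits — mu12 — are resolved); releases mu9 and mu14
  run charlie (all its waits — mu8 — are resolved); releases mu17


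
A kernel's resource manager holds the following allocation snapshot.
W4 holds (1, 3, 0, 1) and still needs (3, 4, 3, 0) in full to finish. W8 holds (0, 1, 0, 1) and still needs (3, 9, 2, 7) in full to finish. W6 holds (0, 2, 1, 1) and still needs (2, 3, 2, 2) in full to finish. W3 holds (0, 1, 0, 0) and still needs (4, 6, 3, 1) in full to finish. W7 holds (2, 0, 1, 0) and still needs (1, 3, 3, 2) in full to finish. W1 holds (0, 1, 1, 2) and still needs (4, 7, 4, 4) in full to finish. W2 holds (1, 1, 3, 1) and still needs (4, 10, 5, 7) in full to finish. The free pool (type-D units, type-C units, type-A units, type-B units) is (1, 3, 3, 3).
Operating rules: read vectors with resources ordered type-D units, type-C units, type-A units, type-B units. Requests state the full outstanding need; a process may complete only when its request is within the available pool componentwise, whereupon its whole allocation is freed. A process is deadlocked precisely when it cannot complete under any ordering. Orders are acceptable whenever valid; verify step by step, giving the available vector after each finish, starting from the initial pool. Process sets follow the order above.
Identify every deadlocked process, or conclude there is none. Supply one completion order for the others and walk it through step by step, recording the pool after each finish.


Nothing here is deadlocked.
Key observation: there is always a runnable process — W7 first — so the state unwinds completely.
The rest can finish in the order W7, W6, W4, W1, W8, W2, W3. Step-by-step check:
  pool = (1, 3, 3, 3)
  run W7 (needs (1, 3, 3, 2), free (1, 3, 3, 3)); after release of (2, 0, 1, 0) the pool is (3, 3, 4, 3)
  run W6 (needs (2, 3, 2, 2), free (3, 3, 4, 3)); after release of (0, 2, 1, 1) the pool is (3, 5, 5, 4)
  run W4 (needs (3, 4, 3, 0), free (3, 5, 5, 4)); after release of (1, 3, 0, 1) the pool is (4, 8, 5, 5)
  run W1 (needs (4, 7, 4, 4), free (4, 8, 5, 5)); after release of (0, 1, 1, 2) the pool is (4, 9, 6, 7)
  run W8 (needs (3, 9, 2, 7), free (4, 9, 6, 7)); after release of (0, 1, 0, 1) the pool is (4, 10, 6, 8)
  run W2 (needs (4, 10, 5, 7), free (4, 10, 6, 8)); after release of (1, 1, 3, 1) the pool is (5, 11, 9, 9)
  run W3 (needs (4, 6, 3, 1), free (5, 11, 9, 9)); after release of (0, 1, 0, 0) the pool is (5, 12, 9, 9)


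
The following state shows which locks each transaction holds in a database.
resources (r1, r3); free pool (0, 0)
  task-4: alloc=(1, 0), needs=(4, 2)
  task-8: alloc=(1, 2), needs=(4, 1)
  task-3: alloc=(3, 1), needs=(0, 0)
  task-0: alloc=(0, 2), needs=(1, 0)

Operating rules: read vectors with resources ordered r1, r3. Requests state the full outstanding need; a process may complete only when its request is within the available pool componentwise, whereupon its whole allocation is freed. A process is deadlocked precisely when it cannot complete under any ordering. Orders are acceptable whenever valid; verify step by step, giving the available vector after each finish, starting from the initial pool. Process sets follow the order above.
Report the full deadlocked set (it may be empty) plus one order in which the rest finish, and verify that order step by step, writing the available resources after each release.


The deadlocked set is task-4 and task-8.
Key observation: the wall is r1: completing task-3, task-0 brings the pool only to (3, 3), and all the rest need more.
A valid finishing order for the others: task-3, task-0. Check, step by step:
  pool = (0, 0)
  task-3 needs (0, 0) <= (0, 0) -> finishes; pool += (3, 1) = (3, 1)
  task-0 needs (1, 0) <= (3, 1) -> finishes; pool += (0, 2) = (3, 3)
None of the blocked processes ever fits:
  blocked: task-4 wants (4, 2), pool (3, 3) — not enough r1
  blocked: task-8 wants (4, 1), pool (3, 3) — not enough r1


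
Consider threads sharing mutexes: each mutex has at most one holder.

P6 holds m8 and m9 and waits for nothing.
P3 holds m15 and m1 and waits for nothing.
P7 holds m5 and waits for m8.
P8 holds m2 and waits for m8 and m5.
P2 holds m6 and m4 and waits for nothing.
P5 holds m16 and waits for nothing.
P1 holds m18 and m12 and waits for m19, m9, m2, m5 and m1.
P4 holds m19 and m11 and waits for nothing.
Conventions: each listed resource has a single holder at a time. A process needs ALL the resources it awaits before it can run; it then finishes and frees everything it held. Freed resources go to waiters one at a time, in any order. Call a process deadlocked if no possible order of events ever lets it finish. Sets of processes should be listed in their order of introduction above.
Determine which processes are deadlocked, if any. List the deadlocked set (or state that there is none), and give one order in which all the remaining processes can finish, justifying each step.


Nothing here is deadlocked.
Key observation: all waits point, directly or indirectly, at processes that can finish, so nothing is permanently blocked.
A valid finishing order for the others: P4, P3, P2, P6, P7, P8, P1, P5.
Check, step by step:
  P4 waits on nothing -> runs at once and releases m19 and m11
  P3 waits on nothing -> runs at once and releases m15 and m1
  P2 waits on nothing -> runs at once and releases m6 and m4
  P6 waits on nothing -> runs at once and releases m8 and m9
  P7 waits on m8 — all released -> runs and releases m5
  P8 waits on m8 and m5 — all released -> runs and releases m2
  P1 waits on m19, m9, m2, m5 and m1 — all released -> runs and releases m18 and m12
  P5 waits on nothing -> runs at once and releases m16


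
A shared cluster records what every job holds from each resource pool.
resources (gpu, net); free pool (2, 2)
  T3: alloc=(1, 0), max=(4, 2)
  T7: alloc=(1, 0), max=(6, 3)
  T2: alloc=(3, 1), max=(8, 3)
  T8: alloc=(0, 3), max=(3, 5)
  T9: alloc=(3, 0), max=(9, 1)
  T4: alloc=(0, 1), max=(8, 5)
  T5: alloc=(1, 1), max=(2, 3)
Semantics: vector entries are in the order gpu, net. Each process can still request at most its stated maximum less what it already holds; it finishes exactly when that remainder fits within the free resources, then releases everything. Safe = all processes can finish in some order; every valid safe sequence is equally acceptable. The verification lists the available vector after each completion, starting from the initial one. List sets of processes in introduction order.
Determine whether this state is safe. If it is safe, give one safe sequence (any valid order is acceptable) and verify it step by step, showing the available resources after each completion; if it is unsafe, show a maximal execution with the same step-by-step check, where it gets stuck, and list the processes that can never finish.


UNSAFE.
Key observation: after T5, T8, T3 complete, (4, 6) is the best the pool ever gets, yet each leftover process wants more gpu.
A maximal execution: T5, T8, T3 — then nothing else fits. Walking it through:
  pool = (2, 2)
  run T5 (needs (1, 2), free (2, 2)); after release of (1, 1) the pool is (3, 3)
  run T8 (needs (3, 2), free (3, 3)); after release of (0, 3) the pool is (3, 6)
  run T3 (needs (3, 2), free (3, 6)); after release of (1, 0) the pool is (4, 6)
  blocked: T7 wants (5, 3), pool (4, 6) — not enough gpu
  blocked: T2 wants (5, 2), pool (4, 6) — not enough gpu
  blocked: T9 wants (6, 1), pool (4, 6) — not enough gpu
  blocked: T4 wants (8, 4), pool (4, 6) — not enough gpu
Permanently blocked: T7, T2, T9 and T4.


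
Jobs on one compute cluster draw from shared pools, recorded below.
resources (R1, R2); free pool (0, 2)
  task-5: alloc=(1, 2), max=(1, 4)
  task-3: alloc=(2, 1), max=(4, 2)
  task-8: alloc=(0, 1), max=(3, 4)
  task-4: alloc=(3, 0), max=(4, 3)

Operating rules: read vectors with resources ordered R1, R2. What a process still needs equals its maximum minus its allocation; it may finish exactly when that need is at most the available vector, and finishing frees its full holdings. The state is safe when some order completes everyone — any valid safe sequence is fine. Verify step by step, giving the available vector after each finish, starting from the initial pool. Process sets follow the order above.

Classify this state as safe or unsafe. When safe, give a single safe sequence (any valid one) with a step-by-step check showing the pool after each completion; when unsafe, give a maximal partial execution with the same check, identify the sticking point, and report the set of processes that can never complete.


SAFE — a valid safe sequence is task-5, task-4, task-8, task-3.
Key observation: task-5 marks the first exact bind of the order: its need (0, 2) fits the free (0, 2) with zero slack on a requested resource.
Check, step by step:
  pool = (0, 2)
  task-5 needs (0, 2) <= (0, 2) -> finishes; pool += (1, 2) = (1, 4)
  task-4 needs (1, 3) <= (1, 4) -> finishes; pool += (3, 0) = (4, 4)
  task-8 needs (3, 3) <= (4, 4) -> finishes; pool += (0, 1) = (4, 5)
  task-3 needs (2, 1) <= (4, 5) -> finishes; pool += (2, 1) = (6, 6)
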